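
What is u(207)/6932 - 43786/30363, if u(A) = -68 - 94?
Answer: -154221679/105238158 ≈ -1.4655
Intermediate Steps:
u(A) = -162
u(207)/6932 - 43786/30363 = -162/6932 - 43786/30363 = -162*1/6932 - 43786*1/30363 = -81/3466 - 43786/30363 = -154221679/105238158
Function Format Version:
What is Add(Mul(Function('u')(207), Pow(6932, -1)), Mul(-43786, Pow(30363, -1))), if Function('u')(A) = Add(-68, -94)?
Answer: Rational(-154221679, 105238158) ≈ -1.4655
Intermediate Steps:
Function('u')(A) = -162
Add(Mul(Function('u')(207), Pow(6932, -1)), Mul(-43786, Pow(30363, -1))) = Add(Mul(-162, Pow(6932, -1)), Mul(-43786, Pow(30363, -1))) = Add(Mul(-162, Rational(1, 6932)), Mul(-43786, Rational(1, 30363))) = Add(Rational(-81, 3466), Rational(-43786, 30363)) = Rational(-154221679, 105238158)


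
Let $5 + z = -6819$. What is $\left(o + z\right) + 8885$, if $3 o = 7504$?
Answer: $\frac{13687}{3} \approx 4562.3$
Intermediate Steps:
$z = -6824$ ($z = -5 - 6819 = -6824$)
$o = \frac{7504}{3}$ ($o = \frac{1}{3} \cdot 7504 = \frac{7504}{3} \approx 2501.3$)
$\left(o + z\right) + 8885 = \left(\frac{7504}{3} - 6824\right) + 8885 = - \frac{12968}{3} + 8885 = \frac{13687}{3}$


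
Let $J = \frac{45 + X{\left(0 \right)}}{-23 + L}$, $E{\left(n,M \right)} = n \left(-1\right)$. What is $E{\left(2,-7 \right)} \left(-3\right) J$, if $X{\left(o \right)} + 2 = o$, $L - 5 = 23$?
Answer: $\frac{258}{5} \approx 51.6$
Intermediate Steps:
$L = 28$ ($L = 5 + 23 = 28$)
$X{\left(o \right)} = -2 + o$
$E{\left(n,M \right)} = - n$
$J = \frac{43}{5}$ ($J = \frac{45 + \left(-2 + 0\right)}{-23 + 28} = \frac{45 - 2}{5} = 43 \cdot \frac{1}{5} = \frac{43}{5} \approx 8.6$)
$E{\left(2,-7 \right)} \left(-3\right) J = \left(-1\right) 2 \left(-3\right) \frac{43}{5} = \left(-2\right) \left(-3\right) \frac{43}{5} = 6 \cdot \frac{43}{5} = \frac{258}{5}$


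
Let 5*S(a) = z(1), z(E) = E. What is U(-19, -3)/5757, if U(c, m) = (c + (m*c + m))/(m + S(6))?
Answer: -25/11514 ≈ -0.0021713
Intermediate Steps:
S(a) = ⅕ (S(a) = (⅕)*1 = ⅕)
U(c, m) = (c + m + c*m)/(⅕ + m) (U(c, m) = (c + (m*c + m))/(m + ⅕) = (c + (c*m + m))/(⅕ + m) = (c + (m + c*m))/(⅕ + m) = (c + m + c*m)/(⅕ + m))
U(-19, -3)/5757 = (5*(-19 - 3 - 19*(-3))/(1 + 5*(-3)))/5757 = (5*(-19 - 3 + 57)/(1 - 15))*(1/5757) = (5*35/(-14))*(1/5757) = (5*(-1/14)*35)*(1/5757) = -25/2*1/5757 = -25/11514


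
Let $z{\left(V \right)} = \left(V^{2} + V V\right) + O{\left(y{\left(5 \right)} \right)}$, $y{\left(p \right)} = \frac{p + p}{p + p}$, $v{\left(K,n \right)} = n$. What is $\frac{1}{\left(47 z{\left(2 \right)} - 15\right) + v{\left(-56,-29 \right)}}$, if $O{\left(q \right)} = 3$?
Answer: $\frac{1}{473} \approx 0.0021142$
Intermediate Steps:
$y{\left(p \right)} = 1$ ($y{\left(p \right)} = \frac{2 p}{2 p} = 2 p \frac{1}{2 p} = 1$)
$z{\left(V \right)} = 3 + 2 V^{2}$ ($z{\left(V \right)} = \left(V^{2} + V V\right) + 3 = \left(V^{2} + V^{2}\right) + 3 = 2 V^{2} + 3 = 3 + 2 V^{2}$)
$\frac{1}{\left(47 z{\left(2 \right)} - 15\right) + v{\left(-56,-29 \right)}} = \frac{1}{\left(47 \left(3 + 2 \cdot 2^{2}\right) - 15\right) - 29} = \frac{1}{\left(47 \left(3 + 2 \cdot 4\right) - 15\right) - 29} = \frac{1}{\left(47 \left(3 + 8\right) - 15\right) - 29} = \frac{1}{\left(47 \cdot 11 - 15\right) - 29} = \frac{1}{\left(517 - 15\right) - 29} = \frac{1}{502 - 29} = \frac{1}{473}$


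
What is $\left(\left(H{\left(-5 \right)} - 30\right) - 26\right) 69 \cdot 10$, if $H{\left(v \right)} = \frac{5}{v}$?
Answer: $-39330$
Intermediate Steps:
$\left(\left(H{\left(-5 \right)} - 30\right) - 26\right) 69 \cdot 10 = \left(\left(\frac{5}{-5} - 30\right) - 26\right) 69 \cdot 10 = \left(\left(5 \left(- \frac{1}{5}\right) - 30\right) - 26\right) 69 \cdot 10 = \left(\left(-1 - 30\right) - 26\right) 69 \cdot 10 = \left(-31 - 26\right) 69 \cdot 10 = \left(-57\right) 69 \cdot 10 = \left(-3933\right) 10 = -39330$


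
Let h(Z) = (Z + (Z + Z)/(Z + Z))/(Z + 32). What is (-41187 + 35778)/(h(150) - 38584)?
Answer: 984438/7022137 ≈ 0.14019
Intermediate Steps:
h(Z) = (1 + Z)/(32 + Z) (h(Z) = (Z + (2*Z)/((2*Z)))/(32 + Z) = (Z + (2*Z)*(1/(2*Z)))/(32 + Z) = (Z + 1)/(32 + Z) = (1 + Z)/(32 + Z))
(-41187 + 35778)/(h(150) - 38584) = (-41187 + 35778)/((1 + 150)/(32 + 150) - 38584) = -5409/(151/182 - 38584) = -5409/(-7022137/182) = -5409*(-182/7022137) = 984438/7022137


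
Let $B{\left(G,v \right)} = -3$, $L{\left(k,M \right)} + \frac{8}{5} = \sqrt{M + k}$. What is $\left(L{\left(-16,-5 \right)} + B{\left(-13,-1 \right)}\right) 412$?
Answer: $- \frac{9476}{5} + 412 i \sqrt{21} \approx -1895.2 + 1888.0 i$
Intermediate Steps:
$L{\left(k,M \right)} = - \frac{8}{5} + \sqrt{M + k}$
$\left(L{\left(-16,-5 \right)} + B{\left(-13,-1 \right)}\right) 412 = \left(\left(- \frac{8}{5} + \sqrt{-5 - 16}\right) - 3\right) 412 = \left(\left(- \frac{8}{5} + \sqrt{-21}\right) - 3\right) 412 = \left(\left(- \frac{8}{5} + i \sqrt{21}\right) - 3\right) 412 = \left(- \frac{23}{5} + i \sqrt{21}\right) 412 = - \frac{9476}{5} + 412 i \sqrt{21}$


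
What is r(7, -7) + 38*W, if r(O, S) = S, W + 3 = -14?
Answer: -653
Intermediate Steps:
W = -17 (W = -3 - 14 = -17)
r(7, -7) + 38*W = -7 + 38*(-17) = -7 - 646 = -653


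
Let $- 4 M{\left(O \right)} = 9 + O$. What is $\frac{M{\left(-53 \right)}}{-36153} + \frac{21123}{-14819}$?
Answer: $- \frac{763822828}{535751307} \approx -1.4257$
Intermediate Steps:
$M{\left(O \right)} = - \frac{9}{4} - \frac{O}{4}$ ($M{\left(O \right)} = - \frac{9 + O}{4} = - \frac{9}{4} - \frac{O}{4}$)
$\frac{M{\left(-53 \right)}}{-36153} + \frac{21123}{-14819} = \frac{- \frac{9}{4} - - \frac{53}{4}}{-36153} + \frac{21123}{-14819} = \left(- \frac{9}{4} + \frac{53}{4}\right) \left(- \frac{1}{36153}\right) + 21123 \left(- \frac{1}{14819}\right) = 11 \left(- \frac{1}{36153}\right) - \frac{21123}{14819} = - \frac{11}{36153} - \frac{21123}{14819} = - \frac{763822828}{535751307}$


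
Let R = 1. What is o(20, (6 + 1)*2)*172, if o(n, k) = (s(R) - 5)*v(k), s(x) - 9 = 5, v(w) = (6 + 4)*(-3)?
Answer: -46440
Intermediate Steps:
v(w) = -30 (v(w) = 10*(-3) = -30)
s(x) = 14 (s(x) = 9 + 5 = 14)
o(n, k) = -270 (o(n, k) = (14 - 5)*(-30) = 9*(-30) = -270)
o(20, (6 + 1)*2)*172 = -270*172 = -46440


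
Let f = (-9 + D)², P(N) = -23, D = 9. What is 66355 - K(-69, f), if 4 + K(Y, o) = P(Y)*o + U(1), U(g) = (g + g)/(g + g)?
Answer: 66358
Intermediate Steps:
U(g) = 1 (U(g) = (2*g)/((2*g)) = (2*g)*(1/(2*g)) = 1)
f = 0 (f = (-9 + 9)² = 0² = 0)
K(Y, o) = -3 - 23*o (K(Y, o) = -4 + (-23*o + 1) = -4 + (1 - 23*o) = -3 - 23*o)
66355 - K(-69, f) = 66355 - (-3 - 23*0) = 66355 - (-3 + 0) = 66355 - 1*(-3) = 66355 + 3 = 66358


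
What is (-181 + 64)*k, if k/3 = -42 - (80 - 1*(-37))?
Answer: 55809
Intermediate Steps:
k = -477 (k = 3*(-42 - (80 - 1*(-37))) = 3*(-42 - (80 + 37)) = 3*(-42 - 1*117) = 3*(-42 - 117) = 3*(-159) = -477)
(-181 + 64)*k = (-181 + 64)*(-477) = -117*(-477) = 55809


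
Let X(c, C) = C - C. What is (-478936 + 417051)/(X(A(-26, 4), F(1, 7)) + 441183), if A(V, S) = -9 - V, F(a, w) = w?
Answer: -61885/441183 ≈ -0.14027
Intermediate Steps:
X(c, C) = 0
(-478936 + 417051)/(X(A(-26, 4), F(1, 7)) + 441183) = (-478936 + 417051)/(0 + 441183) = -61885/441183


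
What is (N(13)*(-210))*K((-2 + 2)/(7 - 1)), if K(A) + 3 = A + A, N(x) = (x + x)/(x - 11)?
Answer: 8190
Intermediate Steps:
N(x) = 2*x/(-11 + x) (N(x) = (2*x)/(-11 + x) = 2*x/(-11 + x))
K(A) = -3 + 2*A (K(A) = -3 + (A + A) = -3 + 2*A)
(N(13)*(-210))*K((-2 + 2)/(7 - 1)) = ((2*13/(-11 + 13))*(-210))*(-3 + 2*((-2 + 2)/(7 - 1))) = ((2*13/2)*(-210))*(-3 + 2*(0/6)) = ((2*13*(½))*(-210))*(-3 + 2*(0*(⅙))) = (13*(-210))*(-3 + 2*0) = -2730*(-3 + 0) = -2730*(-3) = 8190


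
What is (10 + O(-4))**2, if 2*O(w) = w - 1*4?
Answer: 36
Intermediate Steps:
O(w) = -2 + w/2 (O(w) = (w - 1*4)/2 = (w - 4)/2 = (-4 + w)/2 = -2 + w/2)
(10 + O(-4))**2 = (10 + (-2 + (1/2)*(-4)))**2 = (10 + (-2 - 2))**2 = (10 - 4)**2 = 6**2 = 36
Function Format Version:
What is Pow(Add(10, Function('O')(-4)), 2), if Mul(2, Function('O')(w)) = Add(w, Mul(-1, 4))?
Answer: 36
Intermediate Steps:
Function('O')(w) = Add(-2, Mul(Rational(1, 2), w)) (Function('O')(w) = Mul(Rational(1, 2), Add(w, Mul(-1, 4))) = Mul(Rational(1, 2), Add(w, -4)) = Mul(Rational(1, 2), Add(-4, w)) = Add(-2, Mul(Rational(1, 2), w)))
Pow(Add(10, Function('O')(-4)), 2) = Pow(Add(10, Add(-2, Mul(Rational(1, 2), -4))), 2) = Pow(Add(10, Add(-2, -2)), 2) = Pow(Add(10, -4), 2) = Pow(6, 2) = 36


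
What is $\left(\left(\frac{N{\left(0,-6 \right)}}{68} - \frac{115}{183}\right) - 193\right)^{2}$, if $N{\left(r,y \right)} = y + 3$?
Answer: $\frac{5808394023721}{154853136} \approx 37509.0$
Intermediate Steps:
$N{\left(r,y \right)} = 3 + y$
$\left(\left(\frac{N{\left(0,-6 \right)}}{68} - \frac{115}{183}\right) - 193\right)^{2} = \left(\left(\frac{3 - 6}{68} - \frac{115}{183}\right) - 193\right)^{2} = \left(\left(\left(-3\right) \frac{1}{68} - \frac{115}{183}\right) - 193\right)^{2} = \left(\left(- \frac{3}{68} - \frac{115}{183}\right) - 193\right)^{2} = \left(- \frac{8369}{12444} - 193\right)^{2} = \left(- \frac{2410061}{12444}\right)^{2} = \frac{5808394023721}{154853136}$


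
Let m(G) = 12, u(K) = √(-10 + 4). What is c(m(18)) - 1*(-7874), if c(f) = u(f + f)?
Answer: 7874 + I*√6 ≈ 7874.0 + 2.4495*I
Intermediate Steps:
u(K) = I*√6 (u(K) = √(-6) = I*√6)
c(f) = I*√6
c(m(18)) - 1*(-7874) = I*√6 - 1*(-7874) = I*√6 + 7874 = 7874 + I*√6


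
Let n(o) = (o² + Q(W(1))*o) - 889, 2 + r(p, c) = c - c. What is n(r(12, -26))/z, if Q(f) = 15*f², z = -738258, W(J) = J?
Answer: 305/246086 ≈ 0.0012394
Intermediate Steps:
r(p, c) = -2 (r(p, c) = -2 + (c - c) = -2 + 0 = -2)
n(o) = -889 + o² + 15*o (n(o) = (o² + (15*1²)*o) - 889 = (o² + (15*1)*o) - 889 = (o² + 15*o) - 889 = -889 + o² + 15*o)
n(r(12, -26))/z = (-889 + (-2)² + 15*(-2))/(-738258) = (-889 + 4 - 30)*(-1/738258) = -915*(-1/738258) = 305/246086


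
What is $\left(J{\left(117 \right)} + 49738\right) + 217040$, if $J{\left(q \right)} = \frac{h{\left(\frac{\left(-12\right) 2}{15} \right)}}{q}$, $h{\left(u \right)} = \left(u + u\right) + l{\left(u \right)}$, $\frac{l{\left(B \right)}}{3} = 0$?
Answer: $\frac{156065114}{585} \approx 2.6678 \cdot 10^{5}$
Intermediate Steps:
$l{\left(B \right)} = 0$ ($l{\left(B \right)} = 3 \cdot 0 = 0$)
$h{\left(u \right)} = 2 u$ ($h{\left(u \right)} = \left(u + u\right) + 0 = 2 u + 0 = 2 u$)
$J{\left(q \right)} = - \frac{16}{5 q}$ ($J{\left(q \right)} = \frac{2 \frac{\left(-12\right) 2}{15}}{q} = \frac{2 \left(\left(-24\right) \frac{1}{15}\right)}{q} = \frac{2 \left(- \frac{8}{5}\right)}{q} = - \frac{16}{5 q}$)
$\left(J{\left(117 \right)} + 49738\right) + 217040 = \left(- \frac{16}{5 \cdot 117} + 49738\right) + 217040 = \left(\left(- \frac{16}{5}\right) \frac{1}{117} + 49738\right) + 217040 = \left(- \frac{16}{585} + 49738\right) + 217040 = \frac{29096714}{585} + 217040 = \frac{156065114}{585}$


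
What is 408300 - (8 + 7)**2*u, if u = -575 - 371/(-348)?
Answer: 62342475/116 ≈ 5.3744e+5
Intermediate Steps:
u = -199729/348 (u = -575 - 371*(-1)/348 = -575 - 1*(-371/348) = -575 + 371/348 = -199729/348 ≈ -573.93)
408300 - (8 + 7)**2*u = 408300 - (8 + 7)**2*(-199729)/348 = 408300 - 15**2*(-199729)/348 = 408300 - 225*(-199729)/348 = 408300 - 1*(-14979675/116) = 408300 + 14979675/116 = 62342475/116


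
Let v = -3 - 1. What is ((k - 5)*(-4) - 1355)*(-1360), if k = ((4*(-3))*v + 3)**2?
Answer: 15965040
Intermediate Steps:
v = -4
k = 2601 (k = ((4*(-3))*(-4) + 3)**2 = (-12*(-4) + 3)**2 = (48 + 3)**2 = 51**2 = 2601)
((k - 5)*(-4) - 1355)*(-1360) = ((2601 - 5)*(-4) - 1355)*(-1360) = (2596*(-4) - 1355)*(-1360) = (-10384 - 1355)*(-1360) = -11739*(-1360) = 15965040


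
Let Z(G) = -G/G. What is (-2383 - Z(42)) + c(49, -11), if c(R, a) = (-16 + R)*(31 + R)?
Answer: 258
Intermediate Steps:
Z(G) = -1 (Z(G) = -1*1 = -1)
(-2383 - Z(42)) + c(49, -11) = (-2383 - 1*(-1)) + (-496 + 49² + 15*49) = (-2383 + 1) + (-496 + 2401 + 735) = -2382 + 2640 = 258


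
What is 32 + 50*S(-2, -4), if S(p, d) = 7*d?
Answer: -1368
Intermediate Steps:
32 + 50*S(-2, -4) = 32 + 50*(7*(-4)) = 32 + 50*(-28) = 32 - 1400 = -1368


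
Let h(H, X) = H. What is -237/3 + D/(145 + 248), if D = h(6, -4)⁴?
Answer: -9917/131 ≈ -75.702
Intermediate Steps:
D = 1296 (D = 6⁴ = 1296)
-237/3 + D/(145 + 248) = -237/3 + 1296/(145 + 248) = -237*⅓ + 1296/393 = -79 + 1296*(1/393) = -79 + 432/131 = -9917/131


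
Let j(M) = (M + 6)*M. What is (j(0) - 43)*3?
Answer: -129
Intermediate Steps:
j(M) = M*(6 + M) (j(M) = (6 + M)*M = M*(6 + M))
(j(0) - 43)*3 = (0*(6 + 0) - 43)*3 = (0*6 - 43)*3 = (0 - 43)*3 = -43*3 = -129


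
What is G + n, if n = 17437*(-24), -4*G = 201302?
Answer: -937627/2 ≈ -4.6881e+5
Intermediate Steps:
G = -100651/2 (G = -¼*201302 = -100651/2 ≈ -50326.)
n = -418488
G + n = -100651/2 - 418488 = -937627/2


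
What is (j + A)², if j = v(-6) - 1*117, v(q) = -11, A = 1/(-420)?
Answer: 2890245121/176400 ≈ 16385.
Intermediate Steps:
A = -1/420 ≈ -0.0023810
j = -128 (j = -11 - 1*117 = -11 - 117 = -128)
(j + A)² = (-128 - 1/420)² = (-53761/420)² = 2890245121/176400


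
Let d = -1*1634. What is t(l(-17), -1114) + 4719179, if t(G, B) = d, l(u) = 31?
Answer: 4717545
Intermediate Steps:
d = -1634
t(G, B) = -1634
t(l(-17), -1114) + 4719179 = -1634 + 4719179 = 4717545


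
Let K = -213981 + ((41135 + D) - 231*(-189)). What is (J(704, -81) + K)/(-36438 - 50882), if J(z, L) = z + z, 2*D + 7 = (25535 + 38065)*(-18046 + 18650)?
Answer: -7631767/34928 ≈ -218.50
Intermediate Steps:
D = 38414393/2 (D = -7/2 + ((25535 + 38065)*(-18046 + 18650))/2 = -7/2 + (63600*604)/2 = -7/2 + (½)*38414400 = -7/2 + 19207200 = 38414393/2 ≈ 1.9207e+7)
K = 38156019/2 (K = -213981 + ((41135 + 38414393/2) - 231*(-189)) = -213981 + (38496663/2 + 43659) = -213981 + 38583981/2 = 38156019/2 ≈ 1.9078e+7)
J(z, L) = 2*z
(J(704, -81) + K)/(-36438 - 50882) = (2*704 + 38156019/2)/(-36438 - 50882) = (1408 + 38156019/2)/(-87320) = (38158835/2)*(-1/87320) = -7631767/34928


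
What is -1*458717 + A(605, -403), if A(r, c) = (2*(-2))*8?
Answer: -458749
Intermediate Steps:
A(r, c) = -32 (A(r, c) = -4*8 = -32)
-1*458717 + A(605, -403) = -1*458717 - 32 = -458717 - 32 = -458749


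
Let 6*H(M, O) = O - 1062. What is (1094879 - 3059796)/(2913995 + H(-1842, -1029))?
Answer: -3929834/5827293 ≈ -0.67438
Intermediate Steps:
H(M, O) = -177 + O/6 (H(M, O) = (O - 1062)/6 = (-1062 + O)/6 = -177 + O/6)
(1094879 - 3059796)/(2913995 + H(-1842, -1029)) = (1094879 - 3059796)/(2913995 + (-177 + (1/6)*(-1029))) = -1964917/(2913995 + (-177 - 343/2)) = -1964917/(2913995 - 697/2) = -1964917/5827293/2 = -1964917*2/5827293 = -3929834/5827293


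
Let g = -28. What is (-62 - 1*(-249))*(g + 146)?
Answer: 22066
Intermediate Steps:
(-62 - 1*(-249))*(g + 146) = (-62 - 1*(-249))*(-28 + 146) = (-62 + 249)*118 = 187*118 = 22066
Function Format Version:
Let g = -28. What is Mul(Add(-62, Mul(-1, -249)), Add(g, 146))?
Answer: 22066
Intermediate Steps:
Mul(Add(-62, Mul(-1, -249)), Add(g, 146)) = Mul(Add(-62, Mul(-1, -249)), Add(-28, 146)) = Mul(Add(-62, 249), 118) = Mul(187, 118) = 22066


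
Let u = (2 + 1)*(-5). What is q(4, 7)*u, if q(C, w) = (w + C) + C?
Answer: -225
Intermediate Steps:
q(C, w) = w + 2*C (q(C, w) = (C + w) + C = w + 2*C)
u = -15 (u = 3*(-5) = -15)
q(4, 7)*u = (7 + 2*4)*(-15) = (7 + 8)*(-15) = 15*(-15) = -225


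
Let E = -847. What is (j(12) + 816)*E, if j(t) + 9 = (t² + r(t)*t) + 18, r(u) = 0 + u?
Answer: -942711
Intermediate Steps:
r(u) = u
j(t) = 9 + 2*t² (j(t) = -9 + ((t² + t*t) + 18) = -9 + ((t² + t²) + 18) = -9 + (2*t² + 18) = -9 + (18 + 2*t²) = 9 + 2*t²)
(j(12) + 816)*E = ((9 + 2*12²) + 816)*(-847) = ((9 + 2*144) + 816)*(-847) = ((9 + 288) + 816)*(-847) = (297 + 816)*(-847) = 1113*(-847) = -942711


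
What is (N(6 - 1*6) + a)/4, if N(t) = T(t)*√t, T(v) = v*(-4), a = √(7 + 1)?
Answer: √2/2 ≈ 0.70711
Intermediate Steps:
a = 2*√2 (a = √8 = 2*√2 ≈ 2.8284)
T(v) = -4*v
N(t) = -4*t^(3/2) (N(t) = (-4*t)*√t = -4*t^(3/2))
(N(6 - 1*6) + a)/4 = (-4*(6 - 1*6)^(3/2) + 2*√2)/4 = (-4*(6 - 6)^(3/2) + 2*√2)*(¼) = (-4*0^(3/2) + 2*√2)*(¼) = (-4*0 + 2*√2)*(¼) = (0 + 2*√2)*(¼) = (2*√2)*(¼) = √2/2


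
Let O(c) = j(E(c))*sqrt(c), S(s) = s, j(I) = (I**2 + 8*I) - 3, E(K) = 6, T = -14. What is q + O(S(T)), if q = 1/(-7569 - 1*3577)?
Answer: -1/11146 + 81*I*sqrt(14) ≈ -8.9718e-5 + 303.07*I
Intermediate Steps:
j(I) = -3 + I**2 + 8*I
O(c) = 81*sqrt(c) (O(c) = (-3 + 6**2 + 8*6)*sqrt(c) = (-3 + 36 + 48)*sqrt(c) = 81*sqrt(c))
q = -1/11146 (q = 1/(-7569 - 3577) = 1/(-11146) = -1/11146 ≈ -8.9718e-5)
q + O(S(T)) = -1/11146 + 81*sqrt(-14) = -1/11146 + 81*(I*sqrt(14)) = -1/11146 + 81*I*sqrt(14)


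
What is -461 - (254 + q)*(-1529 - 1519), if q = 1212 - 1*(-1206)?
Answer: 8143795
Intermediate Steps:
q = 2418 (q = 1212 + 1206 = 2418)
-461 - (254 + q)*(-1529 - 1519) = -461 - (254 + 2418)*(-1529 - 1519) = -461 - 2672*(-3048) = -461 - 1*(-8144256) = -461 + 8144256 = 8143795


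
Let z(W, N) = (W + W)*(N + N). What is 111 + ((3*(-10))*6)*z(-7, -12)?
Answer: -60369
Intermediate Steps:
z(W, N) = 4*N*W (z(W, N) = (2*W)*(2*N) = 4*N*W)
111 + ((3*(-10))*6)*z(-7, -12) = 111 + ((3*(-10))*6)*(4*(-12)*(-7)) = 111 - 30*6*336 = 111 - 180*336 = 111 - 60480 = -60369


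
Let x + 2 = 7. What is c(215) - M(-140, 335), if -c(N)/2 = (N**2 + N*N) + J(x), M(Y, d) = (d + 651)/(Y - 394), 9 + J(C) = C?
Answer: -49365671/267 ≈ -1.8489e+5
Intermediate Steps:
x = 5 (x = -2 + 7 = 5)
J(C) = -9 + C
M(Y, d) = (651 + d)/(-394 + Y)
c(N) = 8 - 4*N**2 (c(N) = -2*((N**2 + N*N) + (-9 + 5)) = -2*((N**2 + N**2) - 4) = -2*(2*N**2 - 4) = -2*(-4 + 2*N**2) = 8 - 4*N**2)
c(215) - M(-140, 335) = (8 - 4*215**2) - (651 + 335)/(-394 - 140) = (8 - 4*46225) - 986/(-534) = (8 - 184900) - (-1)*986/534 = -184892 - 1*(-493/267) = -184892 + 493/267 = -49365671/267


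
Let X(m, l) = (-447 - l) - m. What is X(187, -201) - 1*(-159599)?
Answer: 159166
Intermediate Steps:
X(m, l) = -447 - l - m
X(187, -201) - 1*(-159599) = (-447 - 1*(-201) - 1*187) - 1*(-159599) = (-447 + 201 - 187) + 159599 = -433 + 159599 = 159166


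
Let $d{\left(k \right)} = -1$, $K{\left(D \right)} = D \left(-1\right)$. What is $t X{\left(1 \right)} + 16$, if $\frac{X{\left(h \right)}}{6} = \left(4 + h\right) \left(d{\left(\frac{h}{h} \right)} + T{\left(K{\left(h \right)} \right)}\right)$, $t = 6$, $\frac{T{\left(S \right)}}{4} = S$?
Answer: $-884$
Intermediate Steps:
$K{\left(D \right)} = - D$
$T{\left(S \right)} = 4 S$
$X{\left(h \right)} = 6 \left(-1 - 4 h\right) \left(4 + h\right)$ ($X{\left(h \right)} = 6 \left(4 + h\right) \left(-1 + 4 \left(- h\right)\right) = 6 \left(4 + h\right) \left(-1 - 4 h\right) = 6 \left(-1 - 4 h\right) \left(4 + h\right)$)
$t X{\left(1 \right)} + 16 = 6 \left(-24 - 102 - 24 \cdot 1^{2}\right) + 16 = 6 \left(-24 - 102 - 24\right) + 16 = 6 \left(-150\right) + 16 = -900 + 16 = -884$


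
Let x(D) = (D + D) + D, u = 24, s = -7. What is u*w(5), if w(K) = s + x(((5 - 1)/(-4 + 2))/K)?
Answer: -984/5 ≈ -196.80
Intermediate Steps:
x(D) = 3*D (x(D) = 2*D + D = 3*D)
w(K) = -7 - 6/K (w(K) = -7 + 3*(((5 - 1)/(-4 + 2))/K) = -7 + 3*((4/(-2))/K) = -7 + 3*((4*(-½))/K) = -7 + 3*(-2/K) = -7 - 6/K)
u*w(5) = 24*(-7 - 6/5) = 24*(-41/5) = -984/5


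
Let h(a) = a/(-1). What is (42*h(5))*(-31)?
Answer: 6510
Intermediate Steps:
h(a) = -a (h(a) = a*(-1) = -a)
(42*h(5))*(-31) = (42*(-1*5))*(-31) = (42*(-5))*(-31) = -210*(-31) = 6510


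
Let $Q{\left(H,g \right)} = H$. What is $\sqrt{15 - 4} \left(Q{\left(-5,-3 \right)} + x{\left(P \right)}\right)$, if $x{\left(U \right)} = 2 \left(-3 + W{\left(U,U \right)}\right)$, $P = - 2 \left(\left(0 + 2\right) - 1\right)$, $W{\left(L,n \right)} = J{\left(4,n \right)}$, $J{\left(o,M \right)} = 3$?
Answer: $- 5 \sqrt{11} \approx -16.583$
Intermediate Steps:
$W{\left(L,n \right)} = 3$
$P = -2$ ($P = - 2 \left(2 - 1\right) = \left(-2\right) 1 = -2$)
$x{\left(U \right)} = 0$ ($x{\left(U \right)} = 2 \left(-3 + 3\right) = 2 \cdot 0 = 0$)
$\sqrt{15 - 4} \left(Q{\left(-5,-3 \right)} + x{\left(P \right)}\right) = \sqrt{15 - 4} \left(-5 + 0\right) = \sqrt{11} \left(-5\right) = - 5 \sqrt{11}$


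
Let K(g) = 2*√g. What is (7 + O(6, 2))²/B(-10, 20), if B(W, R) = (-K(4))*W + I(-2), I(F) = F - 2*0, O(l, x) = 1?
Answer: 32/19 ≈ 1.6842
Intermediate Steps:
I(F) = F (I(F) = F + 0 = F)
B(W, R) = -2 - 4*W (B(W, R) = (-2*√4)*W - 2 = (-2*2)*W - 2 = (-1*4)*W - 2 = -4*W - 2 = -2 - 4*W)
(7 + O(6, 2))²/B(-10, 20) = (7 + 1)²/(-2 - 4*(-10)) = 8²/(-2 + 40) = 64/38 = 64*(1/38) = 32/19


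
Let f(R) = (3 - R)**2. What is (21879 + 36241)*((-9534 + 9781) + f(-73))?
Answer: 350056760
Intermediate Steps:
(21879 + 36241)*((-9534 + 9781) + f(-73)) = (21879 + 36241)*((-9534 + 9781) + (-3 - 73)**2) = 58120*(247 + (-76)**2) = 58120*(247 + 5776) = 58120*6023 = 350056760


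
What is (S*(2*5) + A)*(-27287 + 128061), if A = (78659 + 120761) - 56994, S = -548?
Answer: 13800596204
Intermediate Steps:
A = 142426 (A = 199420 - 56994 = 142426)
(S*(2*5) + A)*(-27287 + 128061) = (-1096*5 + 142426)*(-27287 + 128061) = (-548*10 + 142426)*100774 = (-5480 + 142426)*100774 = 136946*100774 = 13800596204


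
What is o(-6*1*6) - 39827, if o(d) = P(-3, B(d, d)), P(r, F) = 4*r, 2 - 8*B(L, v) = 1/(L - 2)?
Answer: -39839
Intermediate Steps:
B(L, v) = 1/4 - 1/(8*(-2 + L)) (B(L, v) = 1/4 - 1/(8*(L - 2)) = 1/4 - 1/(8*(-2 + L)))
o(d) = -12 (o(d) = 4*(-3) = -12)
o(-6*1*6) - 39827 = -12 - 39827 = -39839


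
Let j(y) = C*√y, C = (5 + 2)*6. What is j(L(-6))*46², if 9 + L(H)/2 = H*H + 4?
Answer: 88872*√62 ≈ 6.9978e+5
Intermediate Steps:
L(H) = -10 + 2*H² (L(H) = -18 + 2*(H*H + 4) = -18 + 2*(H² + 4) = -18 + 2*(4 + H²) = -18 + (8 + 2*H²) = -10 + 2*H²)
C = 42 (C = 7*6 = 42)
j(y) = 42*√y
j(L(-6))*46² = (42*√(-10 + 2*(-6)²))*46² = (42*√(-10 + 2*36))*2116 = (42*√(-10 + 72))*2116 = (42*√62)*2116 = 88872*√62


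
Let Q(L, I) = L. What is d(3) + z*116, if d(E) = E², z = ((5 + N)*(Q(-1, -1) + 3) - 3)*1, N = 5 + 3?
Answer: 2677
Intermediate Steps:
N = 8
z = 23 (z = ((5 + 8)*(-1 + 3) - 3)*1 = (13*2 - 3)*1 = (26 - 3)*1 = 23*1 = 23)
d(3) + z*116 = 3² + 23*116 = 9 + 2668 = 2677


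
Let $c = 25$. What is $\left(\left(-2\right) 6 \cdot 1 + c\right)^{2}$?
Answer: $169$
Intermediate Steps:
$\left(\left(-2\right) 6 \cdot 1 + c\right)^{2} = \left(\left(-2\right) 6 \cdot 1 + 25\right)^{2} = \left(\left(-12\right) 1 + 25\right)^{2} = \left(-12 + 25\right)^{2} = 13^{2} = 169$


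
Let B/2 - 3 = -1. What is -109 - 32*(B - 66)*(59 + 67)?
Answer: 249875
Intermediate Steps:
B = 4 (B = 6 + 2*(-1) = 6 - 2 = 4)
-109 - 32*(B - 66)*(59 + 67) = -109 - 32*(4 - 66)*(59 + 67) = -109 - (-1984)*126 = -109 - 32*(-7812) = -109 + 249984 = 249875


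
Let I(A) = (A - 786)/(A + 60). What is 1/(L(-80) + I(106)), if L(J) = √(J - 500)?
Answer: -1411/205561 - 6889*I*√145/2055610 ≈ -0.0068641 - 0.040355*I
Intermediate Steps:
I(A) = (-786 + A)/(60 + A)
L(J) = √(-500 + J)
1/(L(-80) + I(106)) = 1/(√(-500 - 80) + (-786 + 106)/(60 + 106)) = 1/(√(-580) - 680/166) = 1/(2*I*√145 + (1/166)*(-680)) = 1/(2*I*√145 - 340/83) = 1/(-340/83 + 2*I*√145)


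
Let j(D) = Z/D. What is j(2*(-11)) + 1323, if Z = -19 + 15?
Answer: 14555/11 ≈ 1323.2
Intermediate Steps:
Z = -4
j(D) = -4/D
j(2*(-11)) + 1323 = -4/(2*(-11)) + 1323 = -4/(-22) + 1323 = -4*(-1/22) + 1323 = 2/11 + 1323 = 14555/11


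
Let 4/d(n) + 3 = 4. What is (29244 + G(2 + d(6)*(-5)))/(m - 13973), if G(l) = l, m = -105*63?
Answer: -14613/10294 ≈ -1.4196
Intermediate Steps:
m = -6615
d(n) = 4 (d(n) = 4/(-3 + 4) = 4/1 = 4*1 = 4)
(29244 + G(2 + d(6)*(-5)))/(m - 13973) = (29244 + (2 + 4*(-5)))/(-6615 - 13973) = (29244 + (2 - 20))/(-20588) = (29244 - 18)*(-1/20588) = 29226*(-1/20588) = -14613/10294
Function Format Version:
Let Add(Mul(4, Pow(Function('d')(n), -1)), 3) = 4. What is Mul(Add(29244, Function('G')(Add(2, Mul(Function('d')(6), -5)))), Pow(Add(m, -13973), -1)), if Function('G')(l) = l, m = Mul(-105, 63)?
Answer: Rational(-14613, 10294) ≈ -1.4196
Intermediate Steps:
m = -6615
Function('d')(n) = 4 (Function('d')(n) = Mul(4, Pow(Add(-3, 4), -1)) = Mul(4, Pow(1, -1)) = Mul(4, 1) = 4)
Mul(Add(29244, Function('G')(Add(2, Mul(Function('d')(6), -5)))), Pow(Add(m, -13973), -1)) = Mul(Add(29244, Add(2, Mul(4, -5))), Pow(Add(-6615, -13973), -1)) = Mul(Add(29244, Add(2, -20)), Pow(-20588, -1)) = Mul(Add(29244, -18), Rational(-1, 20588)) = Mul(29226, Rational(-1, 20588)) = Rational(-14613, 10294)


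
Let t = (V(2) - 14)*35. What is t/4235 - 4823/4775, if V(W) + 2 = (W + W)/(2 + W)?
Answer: -655208/577775 ≈ -1.1340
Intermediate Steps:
V(W) = -2 + 2*W/(2 + W) (V(W) = -2 + (W + W)/(2 + W) = -2 + (2*W)/(2 + W) = -2 + 2*W/(2 + W))
t = -525 (t = (-4/(2 + 2) - 14)*35 = (-4/4 - 14)*35 = (-4*¼ - 14)*35 = (-1 - 14)*35 = -15*35 = -525)
t/4235 - 4823/4775 = -525/4235 - 4823/4775 = -525*1/4235 - 4823*1/4775 = -15/121 - 4823/4775 = -655208/577775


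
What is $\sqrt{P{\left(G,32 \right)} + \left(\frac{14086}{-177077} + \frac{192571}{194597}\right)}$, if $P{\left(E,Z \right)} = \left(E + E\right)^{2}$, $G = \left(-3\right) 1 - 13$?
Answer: $\frac{\sqrt{1216976916847203443594689}}{34458652969} \approx 32.014$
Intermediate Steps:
$G = -16$ ($G = -3 - 13 = -16$)
$P{\left(E,Z \right)} = 4 E^{2}$ ($P{\left(E,Z \right)} = \left(2 E\right)^{2} = 4 E^{2}$)
$\sqrt{P{\left(G,32 \right)} + \left(\frac{14086}{-177077} + \frac{192571}{194597}\right)} = \sqrt{4 \left(-16\right)^{2} + \left(\frac{14086}{-177077} + \frac{192571}{194597}\right)} = \sqrt{4 \cdot 256 + \left(14086 \left(- \frac{1}{177077}\right) + 192571 \cdot \frac{1}{194597}\right)} = \sqrt{1024 + \left(- \frac{14086}{177077} + \frac{192571}{194597}\right)} = \sqrt{1024 + \frac{31358801625}{34458652969}} = \sqrt{\frac{35317019441881}{34458652969}} = \frac{\sqrt{1216976916847203443594689}}{34458652969}$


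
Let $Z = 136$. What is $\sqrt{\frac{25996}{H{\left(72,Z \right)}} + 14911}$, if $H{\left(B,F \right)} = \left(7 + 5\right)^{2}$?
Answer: $\frac{\sqrt{543295}}{6} \approx 122.85$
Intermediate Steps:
$H{\left(B,F \right)} = 144$ ($H{\left(B,F \right)} = 12^{2} = 144$)
$\sqrt{\frac{25996}{H{\left(72,Z \right)}} + 14911} = \sqrt{\frac{25996}{144} + 14911} = \sqrt{25996 \cdot \frac{1}{144} + 14911} = \sqrt{\frac{6499}{36} + 14911} = \sqrt{\frac{543295}{36}} = \frac{\sqrt{543295}}{6}$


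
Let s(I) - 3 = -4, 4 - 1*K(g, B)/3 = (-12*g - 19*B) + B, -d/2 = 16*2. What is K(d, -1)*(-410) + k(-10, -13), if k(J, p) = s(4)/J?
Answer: 9618601/10 ≈ 9.6186e+5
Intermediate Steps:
d = -64 (d = -32*2 = -2*32 = -64)
K(g, B) = 12 + 36*g + 54*B (K(g, B) = 12 - 3*((-12*g - 19*B) + B) = 12 - 3*((-19*B - 12*g) + B) = 12 - 3*(-18*B - 12*g) = 12 + (36*g + 54*B) = 12 + 36*g + 54*B)
s(I) = -1 (s(I) = 3 - 4 = -1)
k(J, p) = -1/J
K(d, -1)*(-410) + k(-10, -13) = (12 + 36*(-64) + 54*(-1))*(-410) - 1/(-10) = (12 - 2304 - 54)*(-410) - 1*(-⅒) = -2346*(-410) + ⅒ = 961860 + ⅒ = 9618601/10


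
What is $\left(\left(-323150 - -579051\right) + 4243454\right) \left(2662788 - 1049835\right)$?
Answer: $7257248145315$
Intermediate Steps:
$\left(\left(-323150 - -579051\right) + 4243454\right) \left(2662788 - 1049835\right) = \left(\left(-323150 + 579051\right) + 4243454\right) 1612953 = \left(255901 + 4243454\right) 1612953 = 4499355 \cdot 1612953 = 7257248145315$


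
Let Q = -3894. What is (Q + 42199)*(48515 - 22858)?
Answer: 982791385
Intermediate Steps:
(Q + 42199)*(48515 - 22858) = (-3894 + 42199)*(48515 - 22858) = 38305*25657 = 982791385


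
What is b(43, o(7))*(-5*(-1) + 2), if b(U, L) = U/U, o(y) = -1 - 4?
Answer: 7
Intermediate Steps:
o(y) = -5
b(U, L) = 1
b(43, o(7))*(-5*(-1) + 2) = 1*(-5*(-1) + 2) = 1*(5 + 2) = 1*7 = 7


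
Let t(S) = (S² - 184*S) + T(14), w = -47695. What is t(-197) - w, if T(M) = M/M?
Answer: 122753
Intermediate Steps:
T(M) = 1
t(S) = 1 + S² - 184*S (t(S) = (S² - 184*S) + 1 = 1 + S² - 184*S)
t(-197) - w = (1 + (-197)² - 184*(-197)) - 1*(-47695) = (1 + 38809 + 36248) + 47695 = 75058 + 47695 = 122753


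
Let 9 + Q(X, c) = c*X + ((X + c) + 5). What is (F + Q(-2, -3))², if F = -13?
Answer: 256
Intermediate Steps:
Q(X, c) = -4 + X + c + X*c (Q(X, c) = -9 + (c*X + ((X + c) + 5)) = -9 + (X*c + (5 + X + c)) = -9 + (5 + X + c + X*c) = -4 + X + c + X*c)
(F + Q(-2, -3))² = (-13 + (-4 - 2 - 3 - 2*(-3)))² = (-13 + (-4 - 2 - 3 + 6))² = (-13 - 3)² = (-16)² = 256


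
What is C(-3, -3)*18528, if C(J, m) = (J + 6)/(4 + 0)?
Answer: 13896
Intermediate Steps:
C(J, m) = 3/2 + J/4 (C(J, m) = (6 + J)/4 = (6 + J)*(¼) = 3/2 + J/4)
C(-3, -3)*18528 = (3/2 + (¼)*(-3))*18528 = (3/2 - ¾)*18528 = (¾)*18528 = 13896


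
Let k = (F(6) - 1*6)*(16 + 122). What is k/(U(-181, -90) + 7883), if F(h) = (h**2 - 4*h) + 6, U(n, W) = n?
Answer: 828/3851 ≈ 0.21501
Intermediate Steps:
F(h) = 6 + h**2 - 4*h
k = 1656 (k = ((6 + 6**2 - 4*6) - 1*6)*(16 + 122) = ((6 + 36 - 24) - 6)*138 = (18 - 6)*138 = 12*138 = 1656)
k/(U(-181, -90) + 7883) = 1656/(-181 + 7883) = 1656/7702 = 1656*(1/7702) = 828/3851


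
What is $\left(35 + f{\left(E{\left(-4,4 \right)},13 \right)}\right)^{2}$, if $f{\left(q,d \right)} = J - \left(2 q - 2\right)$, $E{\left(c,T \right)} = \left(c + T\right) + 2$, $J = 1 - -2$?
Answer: $1296$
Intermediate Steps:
$J = 3$ ($J = 1 + 2 = 3$)
$E{\left(c,T \right)} = 2 + T + c$ ($E{\left(c,T \right)} = \left(T + c\right) + 2 = 2 + T + c$)
$f{\left(q,d \right)} = 5 - 2 q$ ($f{\left(q,d \right)} = 3 - \left(2 q - 2\right) = 3 - \left(-2 + 2 q\right) = 5 - 2 q$)
$\left(35 + f{\left(E{\left(-4,4 \right)},13 \right)}\right)^{2} = \left(35 + \left(5 - 2 \left(2 + 4 - 4\right)\right)\right)^{2} = \left(35 + \left(5 - 4\right)\right)^{2} = \left(35 + 1\right)^{2} = 36^{2} = 1296$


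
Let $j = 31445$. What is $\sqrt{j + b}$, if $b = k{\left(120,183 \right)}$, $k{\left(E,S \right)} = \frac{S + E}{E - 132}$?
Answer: $\frac{\sqrt{125679}}{2} \approx 177.26$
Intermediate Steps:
$k{\left(E,S \right)} = \frac{E + S}{-132 + E}$
$b = - \frac{101}{4}$ ($b = \frac{120 + 183}{-132 + 120} = \frac{1}{-12} \cdot 303 = \left(- \frac{1}{12}\right) 303 = - \frac{101}{4} \approx -25.25$)
$\sqrt{j + b} = \sqrt{31445 - \frac{101}{4}} = \sqrt{\frac{125679}{4}} = \frac{\sqrt{125679}}{2}$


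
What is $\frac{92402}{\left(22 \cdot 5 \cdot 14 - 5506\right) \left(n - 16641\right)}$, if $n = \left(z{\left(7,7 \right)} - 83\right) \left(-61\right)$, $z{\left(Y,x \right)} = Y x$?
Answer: $\frac{46201}{28886361} \approx 0.0015994$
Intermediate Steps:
$n = 2074$ ($n = \left(7 \cdot 7 - 83\right) \left(-61\right) = \left(49 - 83\right) \left(-61\right) = \left(-34\right) \left(-61\right) = 2074$)
$\frac{92402}{\left(22 \cdot 5 \cdot 14 - 5506\right) \left(n - 16641\right)} = \frac{92402}{\left(22 \cdot 5 \cdot 14 - 5506\right) \left(2074 - 16641\right)} = \frac{92402}{\left(110 \cdot 14 - 5506\right) \left(-14567\right)} = \frac{92402}{\left(1540 - 5506\right) \left(-14567\right)} = \frac{92402}{\left(-3966\right) \left(-14567\right)} = \frac{92402}{57772722} = 92402 \cdot \frac{1}{57772722} = \frac{46201}{28886361}$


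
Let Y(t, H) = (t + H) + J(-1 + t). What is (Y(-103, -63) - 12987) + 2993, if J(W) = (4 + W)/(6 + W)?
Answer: -497790/49 ≈ -10159.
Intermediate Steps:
J(W) = (4 + W)/(6 + W)
Y(t, H) = H + t + (3 + t)/(5 + t) (Y(t, H) = (t + H) + (4 + (-1 + t))/(6 + (-1 + t)) = (H + t) + (3 + t)/(5 + t) = H + t + (3 + t)/(5 + t))
(Y(-103, -63) - 12987) + 2993 = ((3 - 103 + (5 - 103)*(-63 - 103))/(5 - 103) - 12987) + 2993 = ((3 - 103 - 98*(-166))/(-98) - 12987) + 2993 = (-(3 - 103 + 16268)/98 - 12987) + 2993 = (-1/98*16168 - 12987) + 2993 = (-8084/49 - 12987) + 2993 = -644447/49 + 2993 = -497790/49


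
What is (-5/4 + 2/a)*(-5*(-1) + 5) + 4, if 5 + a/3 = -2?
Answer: -397/42 ≈ -9.4524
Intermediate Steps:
a = -21 (a = -15 + 3*(-2) = -15 - 6 = -21)
(-5/4 + 2/a)*(-5*(-1) + 5) + 4 = (-5/4 + 2/(-21))*(-5*(-1) + 5) + 4 = (-5*¼ + 2*(-1/21))*(5 + 5) + 4 = (-5/4 - 2/21)*10 + 4 = -113/84*10 + 4 = -565/42 + 4 = -397/42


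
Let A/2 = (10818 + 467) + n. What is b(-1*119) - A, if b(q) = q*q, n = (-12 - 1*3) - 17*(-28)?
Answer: -9331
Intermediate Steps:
n = 461 (n = (-12 - 3) + 476 = -15 + 476 = 461)
b(q) = q²
A = 23492 (A = 2*((10818 + 467) + 461) = 2*(11285 + 461) = 2*11746 = 23492)
b(-1*119) - A = (-1*119)² - 1*23492 = (-119)² - 23492 = 14161 - 23492 = -9331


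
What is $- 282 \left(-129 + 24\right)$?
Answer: $29610$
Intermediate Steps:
$- 282 \left(-129 + 24\right) = \left(-282\right) \left(-105\right) = 29610$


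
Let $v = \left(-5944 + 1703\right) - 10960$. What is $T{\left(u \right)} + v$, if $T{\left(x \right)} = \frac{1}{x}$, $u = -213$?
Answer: $- \frac{3237814}{213} \approx -15201.0$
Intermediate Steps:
$v = -15201$ ($v = -4241 - 10960 = -15201$)
$T{\left(u \right)} + v = \frac{1}{-213} - 15201 = - \frac{1}{213} - 15201 = - \frac{3237814}{213}$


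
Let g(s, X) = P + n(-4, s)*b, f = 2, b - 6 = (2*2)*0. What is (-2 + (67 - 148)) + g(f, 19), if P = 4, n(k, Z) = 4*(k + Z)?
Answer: -127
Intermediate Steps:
n(k, Z) = 4*Z + 4*k (n(k, Z) = 4*(Z + k) = 4*Z + 4*k)
b = 6 (b = 6 + (2*2)*0 = 6 + 4*0 = 6 + 0 = 6)
g(s, X) = -92 + 24*s (g(s, X) = 4 + (4*s + 4*(-4))*6 = 4 + (4*s - 16)*6 = 4 + (-16 + 4*s)*6 = 4 + (-96 + 24*s) = -92 + 24*s)
(-2 + (67 - 148)) + g(f, 19) = (-2 + (67 - 148)) + (-92 + 24*2) = (-2 - 81) + (-92 + 48) = -83 - 44 = -127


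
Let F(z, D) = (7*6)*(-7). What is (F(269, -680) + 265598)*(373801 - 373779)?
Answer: 5836688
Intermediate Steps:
F(z, D) = -294 (F(z, D) = 42*(-7) = -294)
(F(269, -680) + 265598)*(373801 - 373779) = (-294 + 265598)*(373801 - 373779) = 265304*22 = 5836688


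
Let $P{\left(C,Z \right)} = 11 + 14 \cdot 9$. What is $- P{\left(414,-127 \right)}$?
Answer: $-137$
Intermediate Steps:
$P{\left(C,Z \right)} = 137$ ($P{\left(C,Z \right)} = 11 + 126 = 137$)
$- P{\left(414,-127 \right)} = \left(-1\right) 137 = -137$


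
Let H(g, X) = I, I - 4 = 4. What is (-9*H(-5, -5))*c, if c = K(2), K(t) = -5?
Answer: 360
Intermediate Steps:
I = 8 (I = 4 + 4 = 8)
c = -5
H(g, X) = 8
(-9*H(-5, -5))*c = -9*8*(-5) = -72*(-5) = 360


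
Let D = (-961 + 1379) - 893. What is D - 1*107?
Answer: -582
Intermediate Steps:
D = -475 (D = 418 - 893 = -475)
D - 1*107 = -475 - 1*107 = -475 - 107 = -582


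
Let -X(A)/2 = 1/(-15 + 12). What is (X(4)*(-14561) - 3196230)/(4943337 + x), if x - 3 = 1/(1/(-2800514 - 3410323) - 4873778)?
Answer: -291133484556916914844/448908275463129221229 ≈ -0.64854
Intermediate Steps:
X(A) = ⅔ (X(A) = -2/(-15 + 12) = -2/(-3) = -2*(-⅓) = ⅔)
x = 90810715985724/30270240732187 (x = 3 + 1/(1/(-2800514 - 3410323) - 4873778) = 3 + 1/(1/(-6210837) - 4873778) = 3 + 1/(-1/6210837 - 4873778) = 3 + 1/(-30270240732187/6210837) = 3 - 6210837/30270240732187 = 90810715985724/30270240732187 ≈ 3.0000)
(X(4)*(-14561) - 3196230)/(4943337 + x) = ((⅔)*(-14561) - 3196230)/(4943337 + 90810715985724/30270240732187) = (-29122/3 - 3196230)/(149636091821043073743/30270240732187) = -9617812/3*30270240732187/149636091821043073743 = -291133484556916914844/448908275463129221229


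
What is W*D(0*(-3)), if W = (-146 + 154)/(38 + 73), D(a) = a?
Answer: 0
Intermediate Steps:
W = 8/111 ≈ 0.072072
W*D(0*(-3)) = 8*(0*(-3))/111 = (8/111)*0 = 0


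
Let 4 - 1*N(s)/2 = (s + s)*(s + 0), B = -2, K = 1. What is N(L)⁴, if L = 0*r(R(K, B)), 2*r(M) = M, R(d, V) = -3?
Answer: 4096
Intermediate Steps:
r(M) = M/2
L = 0 (L = 0*((½)*(-3)) = 0*(-3/2) = 0)
N(s) = 8 - 4*s² (N(s) = 8 - 2*(s + s)*(s + 0) = 8 - 2*2*s*s = 8 - 4*s²)
N(L)⁴ = (8 - 4*0²)⁴ = (8 - 4*0)⁴ = (8 + 0)⁴ = 8⁴ = 4096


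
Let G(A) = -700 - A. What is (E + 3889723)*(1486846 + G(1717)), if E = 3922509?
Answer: 11596703735528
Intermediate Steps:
(E + 3889723)*(1486846 + G(1717)) = (3922509 + 3889723)*(1486846 + (-700 - 1*1717)) = 7812232*(1486846 + (-700 - 1717)) = 7812232*(1486846 - 2417) = 7812232*1484429 = 11596703735528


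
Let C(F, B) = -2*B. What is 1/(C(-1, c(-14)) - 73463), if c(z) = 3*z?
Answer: -1/73379 ≈ -1.3628e-5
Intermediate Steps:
1/(C(-1, c(-14)) - 73463) = 1/(-6*(-14) - 73463) = 1/(-2*(-42) - 73463) = 1/(84 - 73463) = 1/(-73379) = -1/73379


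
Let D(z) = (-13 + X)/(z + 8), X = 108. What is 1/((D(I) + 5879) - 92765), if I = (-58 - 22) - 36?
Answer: -108/9383783 ≈ -1.1509e-5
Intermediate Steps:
I = -116 (I = -80 - 36 = -116)
D(z) = 95/(8 + z) (D(z) = (-13 + 108)/(z + 8) = 95/(8 + z))
1/((D(I) + 5879) - 92765) = 1/((95/(8 - 116) + 5879) - 92765) = 1/((95/(-108) + 5879) - 92765) = 1/((95*(-1/108) + 5879) - 92765) = 1/((-95/108 + 5879) - 92765) = 1/(634837/108 - 92765) = 1/(-9383783/108) = -108/9383783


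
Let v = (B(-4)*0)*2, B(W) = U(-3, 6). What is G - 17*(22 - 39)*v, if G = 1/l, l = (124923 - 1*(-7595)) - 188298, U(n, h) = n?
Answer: -1/55780 ≈ -1.7928e-5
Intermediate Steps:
B(W) = -3
v = 0 (v = -3*0*2 = 0*2 = 0)
l = -55780 (l = (124923 + 7595) - 188298 = 132518 - 188298 = -55780)
G = -1/55780 (G = 1/(-55780) = -1/55780 ≈ -1.7928e-5)
G - 17*(22 - 39)*v = -1/55780 - 17*(22 - 39)*0 = -1/55780 - (-289)*0 = -1/55780 - 17*0 = -1/55780 + 0 = -1/55780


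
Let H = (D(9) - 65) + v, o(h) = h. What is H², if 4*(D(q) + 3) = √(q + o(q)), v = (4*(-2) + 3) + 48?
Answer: 5009/8 - 75*√2/2 ≈ 573.09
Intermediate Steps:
v = 43 (v = (-8 + 3) + 48 = -5 + 48 = 43)
D(q) = -3 + √2*√q/4 (D(q) = -3 + √(q + q)/4 = -3 + √(2*q)/4 = -3 + (√2*√q)/4 = -3 + √2*√q/4)
H = -25 + 3*√2/4 (H = ((-3 + √2*√9/4) - 65) + 43 = ((-3 + (¼)*√2*3) - 65) + 43 = ((-3 + 3*√2/4) - 65) + 43 = (-68 + 3*√2/4) + 43 = -25 + 3*√2/4 ≈ -23.939)
H² = (-25 + 3*√2/4)²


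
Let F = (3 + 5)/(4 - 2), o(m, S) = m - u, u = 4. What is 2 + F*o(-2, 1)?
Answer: -22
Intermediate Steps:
o(m, S) = -4 + m (o(m, S) = m - 1*4 = m - 4 = -4 + m)
F = 4 (F = 8/2 = 8*(½) = 4)
2 + F*o(-2, 1) = 2 + 4*(-4 - 2) = 2 + 4*(-6) = 2 - 24 = -22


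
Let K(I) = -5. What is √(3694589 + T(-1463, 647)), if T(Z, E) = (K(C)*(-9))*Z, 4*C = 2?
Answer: √3628754 ≈ 1904.9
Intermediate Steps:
C = ½ (C = (¼)*2 = ½ ≈ 0.50000)
T(Z, E) = 45*Z (T(Z, E) = (-5*(-9))*Z = 45*Z)
√(3694589 + T(-1463, 647)) = √(3694589 + 45*(-1463)) = √(3694589 - 65835) = √3628754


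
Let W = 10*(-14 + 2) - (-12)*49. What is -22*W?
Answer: -10296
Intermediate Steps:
W = 468 (W = 10*(-12) - 1*(-588) = -120 + 588 = 468)
-22*W = -22*468 = -10296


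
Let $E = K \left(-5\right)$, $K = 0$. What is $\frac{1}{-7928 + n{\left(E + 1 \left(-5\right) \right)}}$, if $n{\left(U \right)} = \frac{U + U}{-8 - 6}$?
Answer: $- \frac{7}{55491} \approx -0.00012615$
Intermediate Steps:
$E = 0$ ($E = 0 \left(-5\right) = 0$)
$n{\left(U \right)} = - \frac{U}{7}$ ($n{\left(U \right)} = \frac{2 U}{-14} = 2 U \left(- \frac{1}{14}\right) = - \frac{U}{7}$)
$\frac{1}{-7928 + n{\left(E + 1 \left(-5\right) \right)}} = \frac{1}{-7928 - \frac{0 + 1 \left(-5\right)}{7}} = \frac{1}{-7928 - \frac{0 - 5}{7}} = \frac{1}{-7928 - - \frac{5}{7}} = \frac{1}{-7928 + \frac{5}{7}} = \frac{1}{- \frac{55491}{7}} = - \frac{7}{55491}$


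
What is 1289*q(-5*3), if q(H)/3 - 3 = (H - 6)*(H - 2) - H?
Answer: 1450125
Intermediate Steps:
q(H) = 9 - 3*H + 3*(-6 + H)*(-2 + H) (q(H) = 9 + 3*((H - 6)*(H - 2) - H) = 9 + 3*((-6 + H)*(-2 + H) - H) = 9 + 3*(-H + (-6 + H)*(-2 + H)) = 9 + (-3*H + 3*(-6 + H)*(-2 + H)) = 9 - 3*H + 3*(-6 + H)*(-2 + H))
1289*q(-5*3) = 1289*(45 - (-135)*3 + 3*(-5*3)**2) = 1289*(45 - 27*(-15) + 3*(-15)**2) = 1289*(45 + 405 + 3*225) = 1289*(45 + 405 + 675) = 1289*1125 = 1450125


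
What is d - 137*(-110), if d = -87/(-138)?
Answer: 693249/46 ≈ 15071.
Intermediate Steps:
d = 29/46 (d = -87*(-1/138) = 29/46 ≈ 0.63043)
d - 137*(-110) = 29/46 - 137*(-110) = 29/46 + 15070 = 693249/46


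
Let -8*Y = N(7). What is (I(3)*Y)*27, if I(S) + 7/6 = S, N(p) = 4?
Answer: -99/4 ≈ -24.750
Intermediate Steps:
Y = -½ (Y = -⅛*4 = -½ ≈ -0.50000)
I(S) = -7/6 + S
(I(3)*Y)*27 = ((-7/6 + 3)*(-½))*27 = ((11/6)*(-½))*27 = -11/12*27 = -99/4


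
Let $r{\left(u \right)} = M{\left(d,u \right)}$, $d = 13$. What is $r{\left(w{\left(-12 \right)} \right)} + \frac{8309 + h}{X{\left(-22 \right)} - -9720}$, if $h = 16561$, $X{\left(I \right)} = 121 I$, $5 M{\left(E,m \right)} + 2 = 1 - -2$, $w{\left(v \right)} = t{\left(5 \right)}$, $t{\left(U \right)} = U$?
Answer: $\frac{65704}{17645} \approx 3.7237$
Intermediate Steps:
$w{\left(v \right)} = 5$
$M{\left(E,m \right)} = \frac{1}{5}$ ($M{\left(E,m \right)} = - \frac{2}{5} + \frac{1 - -2}{5} = - \frac{2}{5} + \frac{1 + 2}{5} = - \frac{2}{5} + \frac{1}{5} \cdot 3 = - \frac{2}{5} + \frac{3}{5} = \frac{1}{5}$)
$r{\left(u \right)} = \frac{1}{5}$
$r{\left(w{\left(-12 \right)} \right)} + \frac{8309 + h}{X{\left(-22 \right)} - -9720} = \frac{1}{5} + \frac{8309 + 16561}{121 \left(-22\right) - -9720} = \frac{1}{5} + \frac{24870}{-2662 + 9720} = \frac{1}{5} + \frac{24870}{7058} = \frac{1}{5} + 24870 \cdot \frac{1}{7058} = \frac{1}{5} + \frac{12435}{3529} = \frac{65704}{17645}$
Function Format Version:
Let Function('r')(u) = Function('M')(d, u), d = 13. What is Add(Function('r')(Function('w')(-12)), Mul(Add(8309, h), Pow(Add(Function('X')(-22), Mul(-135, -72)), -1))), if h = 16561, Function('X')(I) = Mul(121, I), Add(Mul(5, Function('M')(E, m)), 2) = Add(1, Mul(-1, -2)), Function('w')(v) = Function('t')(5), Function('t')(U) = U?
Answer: Rational(65704, 17645) ≈ 3.7237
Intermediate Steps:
Function('w')(v) = 5
Function('M')(E, m) = Rational(1, 5) (Function('M')(E, m) = Add(Rational(-2, 5), Mul(Rational(1, 5), Add(1, Mul(-1, -2)))) = Add(Rational(-2, 5), Mul(Rational(1, 5), Add(1, 2))) = Add(Rational(-2, 5), Mul(Rational(1, 5), 3)) = Add(Rational(-2, 5), Rational(3, 5)) = Rational(1, 5))
Function('r')(u) = Rational(1, 5)
Add(Function('r')(Function('w')(-12)), Mul(Add(8309, h), Pow(Add(Function('X')(-22), Mul(-135, -72)), -1))) = Add(Rational(1, 5), Mul(Add(8309, 16561), Pow(Add(Mul(121, -22), Mul(-135, -72)), -1))) = Add(Rational(1, 5), Mul(24870, Pow(Add(-2662, 9720), -1))) = Add(Rational(1, 5), Mul(24870, Pow(7058, -1))) = Add(Rational(1, 5), Mul(24870, Rational(1, 7058))) = Add(Rational(1, 5), Rational(12435, 3529)) = Rational(65704, 17645)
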